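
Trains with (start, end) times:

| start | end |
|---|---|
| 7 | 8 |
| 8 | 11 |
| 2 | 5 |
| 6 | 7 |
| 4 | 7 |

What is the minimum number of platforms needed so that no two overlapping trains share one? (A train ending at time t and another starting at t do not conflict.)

2

Events (time:±→running): 2:+→1 4:+→2 … peak 2.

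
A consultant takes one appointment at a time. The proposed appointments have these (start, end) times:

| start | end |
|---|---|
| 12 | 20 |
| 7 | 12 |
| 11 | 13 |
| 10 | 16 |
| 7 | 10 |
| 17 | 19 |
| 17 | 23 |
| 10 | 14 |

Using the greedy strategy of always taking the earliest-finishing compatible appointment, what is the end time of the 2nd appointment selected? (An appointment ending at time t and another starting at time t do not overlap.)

13

Order by finish time; keep every interval that doesn't clash with the previous kept one.
By end time: (7,10), (7,12), (11,13), (10,14), (10,16), (17,19), (12,20), (17,23).
Pick (7,10); next start ≥ 10 → (11,13); next start ≥ 13 → (17,19).
Selected: (7,10) (11,13) (17,19)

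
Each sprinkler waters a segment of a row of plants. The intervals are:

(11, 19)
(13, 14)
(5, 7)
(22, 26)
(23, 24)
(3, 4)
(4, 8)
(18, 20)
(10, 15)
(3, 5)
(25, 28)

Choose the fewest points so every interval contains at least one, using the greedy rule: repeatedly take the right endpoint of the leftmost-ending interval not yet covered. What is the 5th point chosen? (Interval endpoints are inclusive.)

Sorted: [3,4] [3,5] [5,7] [4,8] [13,14] [10,15] [11,19] [18,20] [23,24] [22,26] [25,28]
{[3,4],[3,5]} hit by 4; {[5,7],[4,8]} hit by 7; {[13,14],[10,15],[11,19]} hit by 14; {[18,20]} hit by 20; {[23,24],[22,26]} hit by 24; {[25,28]} hit by 28.
Points: 4, 7, 14, 20, 24, 28 (6 total).

24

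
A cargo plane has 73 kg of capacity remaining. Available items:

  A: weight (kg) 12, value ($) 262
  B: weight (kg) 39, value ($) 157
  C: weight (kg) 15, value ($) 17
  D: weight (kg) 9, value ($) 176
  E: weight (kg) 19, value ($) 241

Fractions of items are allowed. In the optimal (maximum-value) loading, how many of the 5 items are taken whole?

Sort by value per unit weight and fill in that order.
Ratios (sorted): A 21.83, D 19.56, E 12.68, B 4.03, C 1.13
take A (12 @ 262); take D (9 @ 176); take E (19 @ 241); take 33/39 of B → 132.85. Capacity used 73/73.
3 item(s) taken whole; one partial (take 33/39 of B).

3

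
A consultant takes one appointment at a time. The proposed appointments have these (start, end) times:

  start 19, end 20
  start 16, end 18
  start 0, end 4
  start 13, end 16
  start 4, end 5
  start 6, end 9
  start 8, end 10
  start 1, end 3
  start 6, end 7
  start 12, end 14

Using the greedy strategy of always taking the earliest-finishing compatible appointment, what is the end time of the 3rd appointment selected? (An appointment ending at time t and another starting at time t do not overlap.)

7

Sorted by end: (1,3)  (0,4)  (4,5)  (6,7)  (6,9)  (8,10)  (12,14)  (13,16)  (16,18)  (19,20)
take (1,3); take (4,5); take (6,7); take (8,10); take (12,14); take (16,18); take (19,20).
Selected: (1,3) (4,5) (6,7) (8,10) (12,14) (16,18) (19,20)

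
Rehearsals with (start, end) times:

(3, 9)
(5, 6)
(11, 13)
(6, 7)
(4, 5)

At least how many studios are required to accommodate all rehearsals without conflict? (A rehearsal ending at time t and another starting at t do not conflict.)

2

Events (time:±→running): 3:+→1 4:+→2 … peak 2.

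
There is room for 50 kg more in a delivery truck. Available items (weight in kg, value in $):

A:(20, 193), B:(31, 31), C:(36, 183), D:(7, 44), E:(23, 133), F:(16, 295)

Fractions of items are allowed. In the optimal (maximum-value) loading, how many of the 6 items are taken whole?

Sort by value per unit weight and fill in that order.
Order: F (295/16=18.44) > A (193/20=9.65) > D (44/7=6.29) > E (133/23=5.78) > C (183/36=5.08) > B (31/31=1.00)
Fill: take F (16 @ 295) → take A (20 @ 193) → take D (7 @ 44) → take 7/23 of E → 40.48; 50/50 used.
3 item(s) taken whole; one partial (take 7/23 of E).

3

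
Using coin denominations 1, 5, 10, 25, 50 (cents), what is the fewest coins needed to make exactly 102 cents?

Use the largest denomination that fits, subtract, and repeat.
102 − 2×50→2 − 2×1→0
Total coins = 2 + 2 = 4

4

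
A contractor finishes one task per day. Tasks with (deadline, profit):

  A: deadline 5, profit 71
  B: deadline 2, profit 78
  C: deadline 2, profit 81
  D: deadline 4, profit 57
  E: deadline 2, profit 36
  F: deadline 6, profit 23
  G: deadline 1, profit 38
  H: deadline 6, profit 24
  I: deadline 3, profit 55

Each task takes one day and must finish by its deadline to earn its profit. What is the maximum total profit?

Sort by profit descending; place each in the latest free slot ≤ its deadline.
By profit: C(d2,81), B(d2,78), A(d5,71), D(d4,57), I(d3,55), G(d1,38), E(d2,36), H(d6,24), F(d6,23)
C→slot 2; B→slot 1; A→slot 5; D→slot 4; I→slot 3; G skipped; E skipped; H→slot 6; F skipped.
Profit = 78 + 81 + 55 + 57 + 71 + 24 = 366

366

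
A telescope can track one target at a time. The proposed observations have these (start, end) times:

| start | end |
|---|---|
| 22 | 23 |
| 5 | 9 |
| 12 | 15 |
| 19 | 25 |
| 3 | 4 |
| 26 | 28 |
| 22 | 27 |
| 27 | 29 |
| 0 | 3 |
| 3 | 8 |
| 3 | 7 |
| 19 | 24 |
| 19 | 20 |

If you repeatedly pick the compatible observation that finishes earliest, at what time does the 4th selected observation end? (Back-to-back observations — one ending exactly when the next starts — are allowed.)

Greedy by earliest finish: after sorting by end time, pick each interval compatible with the last pick.
Sorted by end: (0,3)  (3,4)  (3,7)  (3,8)  (5,9)  (12,15)  (19,20)  (22,23)  (19,24)  (19,25)  (22,27)  (26,28)  (27,29)
take (0,3); take (3,4); skip (3,8); take (5,9); take (12,15); take (19,20); take (22,23); skip (19,24); take (26,28).
Selected: (0,3) (3,4) (5,9) (12,15) (19,20) (22,23) (26,28)

15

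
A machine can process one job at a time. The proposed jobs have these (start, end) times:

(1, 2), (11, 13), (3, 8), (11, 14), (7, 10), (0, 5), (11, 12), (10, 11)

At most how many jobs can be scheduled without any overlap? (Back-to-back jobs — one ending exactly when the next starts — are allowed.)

4

Sort by end time and greedily take each interval whose start is ≥ the last chosen end.
Sorted by end: (1,2)  (0,5)  (3,8)  (7,10)  (10,11)  (11,12)  (11,13)  (11,14)
take (1,2); take (3,8); skip (7,10); take (10,11); take (11,12); skip (11,13); skip (11,14).
Selected 4 jobs.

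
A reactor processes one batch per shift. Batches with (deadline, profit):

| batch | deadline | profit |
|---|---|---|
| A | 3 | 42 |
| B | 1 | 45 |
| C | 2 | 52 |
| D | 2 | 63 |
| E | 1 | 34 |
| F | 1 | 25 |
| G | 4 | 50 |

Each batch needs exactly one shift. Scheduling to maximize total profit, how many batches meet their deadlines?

4

Sort by profit descending; place each in the latest free slot ≤ its deadline.
By profit: D(d2,63), C(d2,52), G(d4,50), B(d1,45), A(d3,42), E(d1,34), F(d1,25)
D→slot 2; C→slot 1; G→slot 4; B skipped; A→slot 3; E skipped; F skipped.
4 of 7 scheduled.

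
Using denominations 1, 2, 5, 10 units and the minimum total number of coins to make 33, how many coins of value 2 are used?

Greedy: take as many of the largest coin as possible, then repeat with the remainder.
33 − 3×10→3 − 1×2→1 − 1×1→0
Count of 2: 1

1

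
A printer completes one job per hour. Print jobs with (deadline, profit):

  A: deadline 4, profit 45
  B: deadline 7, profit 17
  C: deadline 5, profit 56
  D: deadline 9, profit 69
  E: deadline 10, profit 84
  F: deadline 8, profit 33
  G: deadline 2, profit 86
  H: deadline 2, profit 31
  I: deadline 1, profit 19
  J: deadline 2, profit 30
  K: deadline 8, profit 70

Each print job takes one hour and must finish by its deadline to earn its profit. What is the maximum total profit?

491

Sort by profit descending; place each in the latest free slot ≤ its deadline.
Profit order: G=86 E=84 K=70 D=69 C=56 A=45 F=33 H=31 J=30 I=19 B=17
Assign: G→slot 2, E→slot 10, K→slot 8, D→slot 9, C→slot 5, A→slot 4, F→slot 7, H→slot 1, J skipped, I skipped, B→slot 6.
Slots: [1:H] [2:G] [4:A] [5:C] [6:B] [7:F] [8:K] [9:D] [10:E]
Profit = 31 + 86 + 45 + 56 + 17 + 33 + 70 + 69 + 84 = 491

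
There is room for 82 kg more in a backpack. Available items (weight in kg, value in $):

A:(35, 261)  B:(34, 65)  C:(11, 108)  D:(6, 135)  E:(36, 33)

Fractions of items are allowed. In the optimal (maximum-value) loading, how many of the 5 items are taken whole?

Greedy by value/weight ratio, highest first.
Ratios (sorted): D 22.50, C 9.82, A 7.46, B 1.91, E 0.92
take D (6 @ 135); take C (11 @ 108); take A (35 @ 261); take 30/34 of B → 57.35. Capacity used 82/82.
3 item(s) taken whole; one partial (take 30/34 of B).

3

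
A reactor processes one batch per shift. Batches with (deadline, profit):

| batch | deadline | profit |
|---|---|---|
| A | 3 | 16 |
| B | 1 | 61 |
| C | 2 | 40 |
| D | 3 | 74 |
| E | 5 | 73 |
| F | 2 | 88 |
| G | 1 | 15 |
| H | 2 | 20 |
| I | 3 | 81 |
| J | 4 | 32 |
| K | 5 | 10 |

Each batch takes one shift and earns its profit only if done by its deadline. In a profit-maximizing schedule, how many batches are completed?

By profit: F(d2,88), I(d3,81), D(d3,74), E(d5,73), B(d1,61), C(d2,40), J(d4,32), H(d2,20), A(d3,16), G(d1,15), K(d5,10)
F→slot 2; I→slot 3; D→slot 1; E→slot 5; B skipped; C skipped; J→slot 4; H skipped; A skipped; G skipped; K skipped.
5 of 11 scheduled.

5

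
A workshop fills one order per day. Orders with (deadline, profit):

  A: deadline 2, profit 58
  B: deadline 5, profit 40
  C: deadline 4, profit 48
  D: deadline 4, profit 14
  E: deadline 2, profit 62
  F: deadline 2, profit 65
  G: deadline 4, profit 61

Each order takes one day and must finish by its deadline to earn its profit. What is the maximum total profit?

276

Sort by profit descending; place each in the latest free slot ≤ its deadline.
Profit order: F=65 E=62 G=61 A=58 C=48 B=40 D=14
Assign: F→slot 2, E→slot 1, G→slot 4, A skipped, C→slot 3, B→slot 5, D skipped.
Slots: [1:E] [2:F] [3:C] [4:G] [5:B]
Profit = 62 + 65 + 48 + 61 + 40 = 276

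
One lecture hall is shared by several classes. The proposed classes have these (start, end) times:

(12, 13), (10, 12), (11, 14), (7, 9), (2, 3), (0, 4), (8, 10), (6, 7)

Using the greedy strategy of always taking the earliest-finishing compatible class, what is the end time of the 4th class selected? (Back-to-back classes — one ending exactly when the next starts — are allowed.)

Order by finish time; keep every interval that doesn't clash with the previous kept one.
Sorted by end: (2,3)  (0,4)  (6,7)  (7,9)  (8,10)  (10,12)  (12,13)  (11,14)
take (2,3); take (6,7); take (7,9); take (10,12); take (12,13).
Selected: (2,3) (6,7) (7,9) (10,12) (12,13)

12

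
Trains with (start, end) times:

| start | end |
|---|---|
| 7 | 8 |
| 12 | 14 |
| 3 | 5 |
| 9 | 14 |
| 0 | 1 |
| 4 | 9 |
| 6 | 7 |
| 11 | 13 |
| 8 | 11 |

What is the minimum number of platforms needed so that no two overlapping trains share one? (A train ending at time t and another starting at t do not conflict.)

starts: [0, 3, 4, 6, 7, 8, 9, 11, 12]
ends:   [1, 5, 7, 8, 9, 11, 13, 14, 14]
s0→1 e1→0 s3→1 s4→2 e5→1 s6→2 e7→1 s7→2 e8→1 s8→2 e9→1 s9→2 e11→1 s11→2 s12→3  — peak 3.

3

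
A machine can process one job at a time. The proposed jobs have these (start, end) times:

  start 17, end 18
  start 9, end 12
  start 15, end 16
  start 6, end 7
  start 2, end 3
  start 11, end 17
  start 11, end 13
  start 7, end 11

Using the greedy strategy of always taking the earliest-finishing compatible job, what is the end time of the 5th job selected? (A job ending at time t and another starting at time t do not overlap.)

Sorted by end: (2,3)  (6,7)  (7,11)  (9,12)  (11,13)  (15,16)  (11,17)  (17,18)
take (2,3); take (6,7); take (7,11); skip (9,12); take (11,13); take (15,16); skip (11,17); take (17,18).
Selected: (2,3) (6,7) (7,11) (11,13) (15,16) (17,18)

16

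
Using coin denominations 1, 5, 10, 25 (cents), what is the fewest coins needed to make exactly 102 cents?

Use the largest denomination that fits, subtract, and repeat.
102 = 4×25 + 2×1
Total coins = 4 + 2 = 6

6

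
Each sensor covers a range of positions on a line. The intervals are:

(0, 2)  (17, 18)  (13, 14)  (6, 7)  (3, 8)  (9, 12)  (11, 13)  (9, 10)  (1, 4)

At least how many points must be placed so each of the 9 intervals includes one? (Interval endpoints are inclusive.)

5

Sorted: [0,2] [1,4] [6,7] [3,8] [9,10] [9,12] [11,13] [13,14] [17,18]
{[0,2],[1,4]} hit by 2; {[6,7],[3,8]} hit by 7; {[9,10],[9,12]} hit by 10; {[11,13],[13,14]} hit by 13; {[17,18]} hit by 18.
Points: 2, 7, 10, 13, 18 (5 total).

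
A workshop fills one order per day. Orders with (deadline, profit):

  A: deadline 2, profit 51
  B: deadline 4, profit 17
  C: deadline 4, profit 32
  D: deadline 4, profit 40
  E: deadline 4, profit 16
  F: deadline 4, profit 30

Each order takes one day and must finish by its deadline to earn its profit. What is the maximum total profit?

By profit: A(d2,51), D(d4,40), C(d4,32), F(d4,30), B(d4,17), E(d4,16)
A→slot 2; D→slot 4; C→slot 3; F→slot 1; B skipped; E skipped.
Profit = 30 + 51 + 32 + 40 = 153

153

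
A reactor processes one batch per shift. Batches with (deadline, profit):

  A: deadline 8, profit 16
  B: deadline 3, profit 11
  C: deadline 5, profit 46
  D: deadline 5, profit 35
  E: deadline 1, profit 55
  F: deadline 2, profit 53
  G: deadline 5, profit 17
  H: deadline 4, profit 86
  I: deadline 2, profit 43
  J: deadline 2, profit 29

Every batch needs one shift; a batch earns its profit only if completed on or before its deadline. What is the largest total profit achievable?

Sort by profit descending; place each in the latest free slot ≤ its deadline.
Profit order: H=86 E=55 F=53 C=46 I=43 D=35 J=29 G=17 A=16 B=11
Assign: H→slot 4, E→slot 1, F→slot 2, C→slot 5, I skipped, D→slot 3, J skipped, G skipped, A→slot 8, B skipped.
Slots: [1:E] [2:F] [3:D] [4:H] [5:C] [8:A]
Profit = 55 + 53 + 35 + 86 + 46 + 16 = 291

291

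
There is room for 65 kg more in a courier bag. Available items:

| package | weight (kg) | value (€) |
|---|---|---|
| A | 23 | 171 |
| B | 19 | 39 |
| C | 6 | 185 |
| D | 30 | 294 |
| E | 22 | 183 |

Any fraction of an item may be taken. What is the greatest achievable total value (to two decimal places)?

714.04

Order: C (185/6=30.83) > D (294/30=9.80) > E (183/22=8.32) > A (171/23=7.43) > B (39/19=2.05)
Fill: take C (6 @ 185) → take D (30 @ 294) → take E (22 @ 183) → take 7/23 of A → 52.04; 65/65 used.
Total value = 714.04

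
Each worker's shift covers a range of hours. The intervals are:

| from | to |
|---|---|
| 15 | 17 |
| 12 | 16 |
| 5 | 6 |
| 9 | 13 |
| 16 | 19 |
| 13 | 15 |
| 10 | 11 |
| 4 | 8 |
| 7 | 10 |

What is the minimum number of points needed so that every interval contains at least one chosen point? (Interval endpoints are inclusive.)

Process intervals by earliest right end; each time one isn't hit yet, stab at its right endpoint.
Sorted: [5,6] [4,8] [7,10] [10,11] [9,13] [13,15] [12,16] [15,17] [16,19]
{[5,6],[4,8]} hit by 6; {[7,10],[10,11],[9,13]} hit by 10; {[13,15],[12,16],[15,17]} hit by 15; {[16,19]} hit by 19.
Points: 6, 10, 15, 19 (4 total).

4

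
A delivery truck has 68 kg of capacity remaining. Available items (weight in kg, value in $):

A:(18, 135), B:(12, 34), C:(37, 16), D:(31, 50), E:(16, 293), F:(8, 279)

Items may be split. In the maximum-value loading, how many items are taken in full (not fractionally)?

Greedy by value/weight ratio, highest first.
Order: F (279/8=34.88) > E (293/16=18.31) > A (135/18=7.50) > B (34/12=2.83) > D (50/31=1.61) > C (16/37=0.43)
Fill: take F (8 @ 279) → take E (16 @ 293) → take A (18 @ 135) → take B (12 @ 34) → take 14/31 of D → 22.58; 68/68 used.
4 item(s) taken whole; one partial (take 14/31 of D).

4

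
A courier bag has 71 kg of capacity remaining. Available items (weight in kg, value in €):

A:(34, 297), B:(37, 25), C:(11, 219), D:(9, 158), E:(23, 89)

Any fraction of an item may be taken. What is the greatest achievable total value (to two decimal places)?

Greedy by value/weight ratio, highest first.
Ratios (sorted): C 19.91, D 17.56, A 8.74, E 3.87, B 0.68
take C (11 @ 219); take D (9 @ 158); take A (34 @ 297); take 17/23 of E → 65.78. Capacity used 71/71.
Total value = 739.78

739.78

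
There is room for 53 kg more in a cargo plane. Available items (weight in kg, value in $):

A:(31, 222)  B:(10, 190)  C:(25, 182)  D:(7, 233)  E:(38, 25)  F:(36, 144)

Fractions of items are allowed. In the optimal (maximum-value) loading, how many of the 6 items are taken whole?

Order: D (233/7=33.29) > B (190/10=19.00) > C (182/25=7.28) > A (222/31=7.16) > F (144/36=4.00) > E (25/38=0.66)
Fill: take D (7 @ 233) → take B (10 @ 190) → take C (25 @ 182) → take 11/31 of A → 78.77; 53/53 used.
3 item(s) taken whole; one partial (take 11/31 of A).

3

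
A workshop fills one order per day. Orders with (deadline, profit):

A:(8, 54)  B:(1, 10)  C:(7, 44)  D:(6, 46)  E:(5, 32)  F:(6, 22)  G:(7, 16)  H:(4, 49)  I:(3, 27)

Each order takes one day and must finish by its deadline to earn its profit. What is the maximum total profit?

Profit order: A=54 H=49 D=46 C=44 E=32 I=27 F=22 G=16 B=10
Assign: A→slot 8, H→slot 4, D→slot 6, C→slot 7, E→slot 5, I→slot 3, F→slot 2, G→slot 1, B skipped.
Slots: [1:G] [2:F] [3:I] [4:H] [5:E] [6:D] [7:C] [8:A]
Profit = 16 + 22 + 27 + 49 + 32 + 46 + 44 + 54 = 290

290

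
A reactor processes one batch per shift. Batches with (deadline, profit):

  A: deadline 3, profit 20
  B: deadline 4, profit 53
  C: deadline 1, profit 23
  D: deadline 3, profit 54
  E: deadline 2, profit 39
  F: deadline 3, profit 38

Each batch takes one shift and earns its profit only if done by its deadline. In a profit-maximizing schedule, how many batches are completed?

4

Sort by profit descending; place each in the latest free slot ≤ its deadline.
By profit: D(d3,54), B(d4,53), E(d2,39), F(d3,38), C(d1,23), A(d3,20)
D→slot 3; B→slot 4; E→slot 2; F→slot 1; C skipped; A skipped.
4 of 6 scheduled.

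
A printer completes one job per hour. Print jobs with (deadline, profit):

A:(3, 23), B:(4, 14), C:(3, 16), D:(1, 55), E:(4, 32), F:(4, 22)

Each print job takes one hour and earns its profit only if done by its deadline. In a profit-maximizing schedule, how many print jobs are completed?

4

Sort by profit descending; place each in the latest free slot ≤ its deadline.
Profit order: D=55 E=32 A=23 F=22 C=16 B=14
Assign: D→slot 1, E→slot 4, A→slot 3, F→slot 2, C skipped, B skipped.
Slots: [1:D] [2:F] [3:A] [4:E]
4 of 6 scheduled.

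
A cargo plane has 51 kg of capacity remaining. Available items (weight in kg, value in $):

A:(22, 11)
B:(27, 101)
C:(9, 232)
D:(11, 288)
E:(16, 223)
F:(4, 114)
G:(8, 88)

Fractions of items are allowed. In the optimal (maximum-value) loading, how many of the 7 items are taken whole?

Ratios (sorted): F 28.50, D 26.18, C 25.78, E 13.94, G 11.00, B 3.74, A 0.50
take F (4 @ 114); take D (11 @ 288); take C (9 @ 232); take E (16 @ 223); take G (8 @ 88); take 3/27 of B → 11.22. Capacity used 51/51.
5 item(s) taken whole; one partial (take 3/27 of B).

5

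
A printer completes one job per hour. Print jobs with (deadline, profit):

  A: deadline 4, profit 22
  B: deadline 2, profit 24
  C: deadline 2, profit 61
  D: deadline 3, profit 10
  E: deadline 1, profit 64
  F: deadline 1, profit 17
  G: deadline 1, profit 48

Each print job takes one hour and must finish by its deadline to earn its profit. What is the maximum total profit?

157

Take jobs in profit order; each goes to the latest open slot no later than its deadline.
Profit order: E=64 C=61 G=48 B=24 A=22 F=17 D=10
Assign: E→slot 1, C→slot 2, G skipped, B skipped, A→slot 4, F skipped, D→slot 3.
Slots: [1:E] [2:C] [3:D] [4:A]
Profit = 64 + 61 + 10 + 22 = 157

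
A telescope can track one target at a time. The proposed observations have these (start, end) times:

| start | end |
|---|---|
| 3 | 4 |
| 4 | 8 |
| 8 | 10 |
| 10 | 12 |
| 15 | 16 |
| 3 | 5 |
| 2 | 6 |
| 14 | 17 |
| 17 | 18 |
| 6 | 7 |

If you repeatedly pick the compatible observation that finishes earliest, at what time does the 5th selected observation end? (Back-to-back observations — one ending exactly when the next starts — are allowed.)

Greedy by earliest finish: after sorting by end time, pick each interval compatible with the last pick.
Sorted by end: (3,4)  (3,5)  (2,6)  (6,7)  (4,8)  (8,10)  (10,12)  (15,16)  (14,17)  (17,18)
take (3,4); take (6,7); take (8,10); take (10,12); take (15,16); skip (14,17); take (17,18).
Selected: (3,4) (6,7) (8,10) (10,12) (15,16) (17,18)

16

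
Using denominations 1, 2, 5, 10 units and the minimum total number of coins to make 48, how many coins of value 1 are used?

1

48 = 4×10 + 1×5 + 1×2 + 1×1
Count of 1: 1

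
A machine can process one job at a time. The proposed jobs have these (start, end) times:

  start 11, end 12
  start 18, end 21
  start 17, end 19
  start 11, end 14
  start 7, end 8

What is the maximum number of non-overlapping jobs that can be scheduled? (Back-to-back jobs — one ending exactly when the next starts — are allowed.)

3

Order by finish time; keep every interval that doesn't clash with the previous kept one.
By end time: (7,8), (11,12), (11,14), (17,19), (18,21).
Pick (7,8); next start ≥ 8 → (11,12); next start ≥ 12 → (17,19).
Selected 3 jobs.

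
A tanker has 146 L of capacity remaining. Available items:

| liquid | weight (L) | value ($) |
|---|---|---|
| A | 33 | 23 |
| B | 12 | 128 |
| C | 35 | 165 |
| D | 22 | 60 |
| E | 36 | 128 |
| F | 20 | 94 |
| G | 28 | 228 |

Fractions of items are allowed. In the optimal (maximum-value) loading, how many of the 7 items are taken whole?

Greedy by value/weight ratio, highest first.
Order: B (128/12=10.67) > G (228/28=8.14) > C (165/35=4.71) > F (94/20=4.70) > E (128/36=3.56) > D (60/22=2.73) > A (23/33=0.70)
Fill: take B (12 @ 128) → take G (28 @ 228) → take C (35 @ 165) → take F (20 @ 94) → take E (36 @ 128) → take 15/22 of D → 40.91; 146/146 used.
5 item(s) taken whole; one partial (take 15/22 of D).

5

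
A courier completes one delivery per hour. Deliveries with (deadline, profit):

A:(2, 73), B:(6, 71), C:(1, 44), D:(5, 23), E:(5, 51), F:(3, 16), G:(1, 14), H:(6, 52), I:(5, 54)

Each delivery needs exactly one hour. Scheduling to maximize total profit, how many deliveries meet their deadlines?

6

By profit: A(d2,73), B(d6,71), I(d5,54), H(d6,52), E(d5,51), C(d1,44), D(d5,23), F(d3,16), G(d1,14)
A→slot 2; B→slot 6; I→slot 5; H→slot 4; E→slot 3; C→slot 1; D skipped; F skipped; G skipped.
6 of 9 scheduled.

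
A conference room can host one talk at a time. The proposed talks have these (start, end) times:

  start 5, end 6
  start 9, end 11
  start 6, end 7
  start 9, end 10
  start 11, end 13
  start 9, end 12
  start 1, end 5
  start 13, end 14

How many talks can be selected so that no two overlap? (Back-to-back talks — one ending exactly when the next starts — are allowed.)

Greedy by earliest finish: after sorting by end time, pick each interval compatible with the last pick.
By end time: (1,5), (5,6), (6,7), (9,10), (9,11), (9,12), (11,13), (13,14).
Pick (1,5); next start ≥ 5 → (5,6); next start ≥ 6 → (6,7); next start ≥ 7 → (9,10); next start ≥ 10 → (11,13); next start ≥ 13 → (13,14).
Selected 6 talks.

6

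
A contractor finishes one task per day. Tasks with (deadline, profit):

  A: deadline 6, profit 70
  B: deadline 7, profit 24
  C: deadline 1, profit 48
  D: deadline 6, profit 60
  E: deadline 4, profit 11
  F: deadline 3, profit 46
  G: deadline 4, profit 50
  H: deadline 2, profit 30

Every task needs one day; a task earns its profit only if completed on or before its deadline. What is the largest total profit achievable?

328

Sort by profit descending; place each in the latest free slot ≤ its deadline.
Profit order: A=70 D=60 G=50 C=48 F=46 H=30 B=24 E=11
Assign: A→slot 6, D→slot 5, G→slot 4, C→slot 1, F→slot 3, H→slot 2, B→slot 7, E skipped.
Slots: [1:C] [2:H] [3:F] [4:G] [5:D] [6:A] [7:B]
Profit = 48 + 30 + 46 + 50 + 60 + 70 + 24 = 328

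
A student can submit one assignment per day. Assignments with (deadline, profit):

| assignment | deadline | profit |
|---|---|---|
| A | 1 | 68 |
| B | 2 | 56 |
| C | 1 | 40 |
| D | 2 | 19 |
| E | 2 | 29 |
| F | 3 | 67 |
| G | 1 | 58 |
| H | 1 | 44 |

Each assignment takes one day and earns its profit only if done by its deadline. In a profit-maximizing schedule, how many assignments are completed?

3

Take jobs in profit order; each goes to the latest open slot no later than its deadline.
Profit order: A=68 F=67 G=58 B=56 H=44 C=40 E=29 D=19
Assign: A→slot 1, F→slot 3, G skipped, B→slot 2, H skipped, C skipped, E skipped, D skipped.
Slots: [1:A] [2:B] [3:F]
3 of 8 scheduled.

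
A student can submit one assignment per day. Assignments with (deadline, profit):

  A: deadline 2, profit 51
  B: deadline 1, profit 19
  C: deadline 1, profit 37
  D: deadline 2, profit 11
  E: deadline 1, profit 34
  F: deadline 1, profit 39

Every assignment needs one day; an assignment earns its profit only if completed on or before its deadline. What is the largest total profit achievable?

Sort by profit descending; place each in the latest free slot ≤ its deadline.
Profit order: A=51 F=39 C=37 E=34 B=19 D=11
Assign: A→slot 2, F→slot 1, C skipped, E skipped, B skipped, D skipped.
Slots: [1:F] [2:A]
Profit = 39 + 51 = 90

90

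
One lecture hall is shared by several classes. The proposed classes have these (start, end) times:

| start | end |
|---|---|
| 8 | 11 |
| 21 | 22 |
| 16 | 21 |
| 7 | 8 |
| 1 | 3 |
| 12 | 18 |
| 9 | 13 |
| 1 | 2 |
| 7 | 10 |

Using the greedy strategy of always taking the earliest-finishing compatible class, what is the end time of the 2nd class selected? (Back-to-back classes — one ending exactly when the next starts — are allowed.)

Sorted by end: (1,2)  (1,3)  (7,8)  (7,10)  (8,11)  (9,13)  (12,18)  (16,21)  (21,22)
take (1,2); take (7,8); take (8,11); take (12,18); take (21,22).
Selected: (1,2) (7,8) (8,11) (12,18) (21,22)

8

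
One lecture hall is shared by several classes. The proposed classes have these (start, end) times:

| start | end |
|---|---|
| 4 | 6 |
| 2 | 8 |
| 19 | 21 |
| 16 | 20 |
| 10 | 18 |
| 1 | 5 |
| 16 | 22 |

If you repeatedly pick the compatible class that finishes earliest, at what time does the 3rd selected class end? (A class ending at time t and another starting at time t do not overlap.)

Order by finish time; keep every interval that doesn't clash with the previous kept one.
Sorted by end: (1,5)  (4,6)  (2,8)  (10,18)  (16,20)  (19,21)  (16,22)
take (1,5); take (10,18); take (19,21).
Selected: (1,5) (10,18) (19,21)

21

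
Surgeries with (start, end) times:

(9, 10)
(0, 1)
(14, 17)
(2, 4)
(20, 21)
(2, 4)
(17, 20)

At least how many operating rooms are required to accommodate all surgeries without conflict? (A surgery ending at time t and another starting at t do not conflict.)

Count concurrent intervals with a sweep; the peak is the room count.
starts: [0, 2, 2, 9, 14, 17, 20]
ends:   [1, 4, 4, 10, 17, 20, 21]
s0→1 e1→0 s2→1 s2→2  — peak 2.

2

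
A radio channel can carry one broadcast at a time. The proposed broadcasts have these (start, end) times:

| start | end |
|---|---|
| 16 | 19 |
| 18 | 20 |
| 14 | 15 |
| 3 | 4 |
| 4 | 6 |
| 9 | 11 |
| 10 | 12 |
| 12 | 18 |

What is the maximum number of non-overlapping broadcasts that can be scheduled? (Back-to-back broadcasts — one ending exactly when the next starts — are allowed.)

5

By end time: (3,4), (4,6), (9,11), (10,12), (14,15), (12,18), (16,19), (18,20).
Pick (3,4); next start ≥ 4 → (4,6); next start ≥ 6 → (9,11); next start ≥ 11 → (14,15); next start ≥ 15 → (16,19).
Selected 5 broadcasts.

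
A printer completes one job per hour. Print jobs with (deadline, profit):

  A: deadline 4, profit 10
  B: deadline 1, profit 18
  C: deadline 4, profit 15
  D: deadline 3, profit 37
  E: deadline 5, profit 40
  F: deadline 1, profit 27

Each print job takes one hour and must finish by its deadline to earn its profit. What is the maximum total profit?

By profit: E(d5,40), D(d3,37), F(d1,27), B(d1,18), C(d4,15), A(d4,10)
E→slot 5; D→slot 3; F→slot 1; B skipped; C→slot 4; A→slot 2.
Profit = 27 + 10 + 37 + 15 + 40 = 129

129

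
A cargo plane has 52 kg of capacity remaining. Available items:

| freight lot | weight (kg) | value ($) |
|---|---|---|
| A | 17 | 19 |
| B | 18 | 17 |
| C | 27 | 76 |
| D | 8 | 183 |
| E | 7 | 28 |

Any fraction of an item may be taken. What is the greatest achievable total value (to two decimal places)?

Sort by value per unit weight and fill in that order.
Ratios (sorted): D 22.88, E 4.00, C 2.81, A 1.12, B 0.94
take D (8 @ 183); take E (7 @ 28); take C (27 @ 76); take 10/17 of A → 11.18. Capacity used 52/52.
Total value = 298.18

298.18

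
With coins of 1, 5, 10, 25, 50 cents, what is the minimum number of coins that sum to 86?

Use the largest denomination that fits, subtract, and repeat.
86 = 1×50 + 1×25 + 1×10 + 1×1
Total coins = 1 + 1 + 1 + 1 = 4

4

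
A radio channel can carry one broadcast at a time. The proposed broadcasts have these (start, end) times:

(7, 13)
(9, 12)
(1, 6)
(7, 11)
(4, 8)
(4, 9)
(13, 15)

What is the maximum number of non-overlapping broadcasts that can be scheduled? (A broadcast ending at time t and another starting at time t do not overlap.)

3

By end time: (1,6), (4,8), (4,9), (7,11), (9,12), (7,13), (13,15).
Pick (1,6); next start ≥ 6 → (7,11); next start ≥ 11 → (13,15).
Selected 3 broadcasts.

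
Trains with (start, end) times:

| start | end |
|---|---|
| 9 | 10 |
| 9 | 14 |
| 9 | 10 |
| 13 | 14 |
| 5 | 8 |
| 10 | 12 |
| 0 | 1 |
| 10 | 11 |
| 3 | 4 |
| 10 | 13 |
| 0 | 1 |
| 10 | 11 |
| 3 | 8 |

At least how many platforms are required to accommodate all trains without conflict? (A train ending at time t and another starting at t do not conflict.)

5

starts: [0, 0, 3, 3, 5, 9, 9, 9, 10, 10, 10, 10, 13]
ends:   [1, 1, 4, 8, 8, 10, 10, 11, 11, 12, 13, 14, 14]
s0→1 s0→2 e1→1 e1→0 s3→1 s3→2 e4→1 s5→2 e8→1 e8→0 s9→1 s9→2 s9→3 e10→2 e10→1 s10→2 s10→3 s10→4 s10→5  — peak 5.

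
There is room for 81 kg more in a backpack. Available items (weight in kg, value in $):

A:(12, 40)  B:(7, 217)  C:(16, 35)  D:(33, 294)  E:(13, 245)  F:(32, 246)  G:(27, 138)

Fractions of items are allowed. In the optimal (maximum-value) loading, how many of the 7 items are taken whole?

Sort by value per unit weight and fill in that order.
Ratios (sorted): B 31.00, E 18.85, D 8.91, F 7.69, G 5.11, A 3.33, C 2.19
take B (7 @ 217); take E (13 @ 245); take D (33 @ 294); take 28/32 of F → 215.25. Capacity used 81/81.
3 item(s) taken whole; one partial (take 28/32 of F).

3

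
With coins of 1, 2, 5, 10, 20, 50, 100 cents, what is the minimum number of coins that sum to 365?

Greedy: take as many of the largest coin as possible, then repeat with the remainder.
365 − 3×100→65 − 1×50→15 − 1×10→5 − 1×5→0
Total coins = 3 + 1 + 1 + 1 = 6

6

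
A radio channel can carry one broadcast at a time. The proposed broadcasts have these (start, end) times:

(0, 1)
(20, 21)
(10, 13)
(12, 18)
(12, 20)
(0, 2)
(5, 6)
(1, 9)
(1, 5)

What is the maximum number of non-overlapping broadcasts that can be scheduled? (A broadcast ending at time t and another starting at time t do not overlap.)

By end time: (0,1), (0,2), (1,5), (5,6), (1,9), (10,13), (12,18), (12,20), (20,21).
Pick (0,1); next start ≥ 1 → (1,5); next start ≥ 5 → (5,6); next start ≥ 6 → (10,13); next start ≥ 13 → (20,21).
Selected 5 broadcasts.

5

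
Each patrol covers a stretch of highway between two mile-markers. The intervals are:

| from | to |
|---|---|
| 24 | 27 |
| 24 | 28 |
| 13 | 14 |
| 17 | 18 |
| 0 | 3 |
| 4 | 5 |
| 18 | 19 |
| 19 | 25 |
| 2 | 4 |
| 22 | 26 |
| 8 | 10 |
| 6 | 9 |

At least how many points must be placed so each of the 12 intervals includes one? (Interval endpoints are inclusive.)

6

Process intervals by earliest right end; each time one isn't hit yet, stab at its right endpoint.
By right end: [0,3]  [2,4]  [4,5]  [6,9]  [8,10]  [13,14]  [17,18]  [18,19]  [19,25]  [22,26]  [24,27]  [24,28]
[0,3] uncovered → point at 3; [4,5] uncovered → point at 5; [6,9] uncovered → point at 9; [13,14] uncovered → point at 14; [17,18] uncovered → point at 18; [19,25] uncovered → point at 25.
Points: 3, 5, 9, 14, 18, 25 (6 total).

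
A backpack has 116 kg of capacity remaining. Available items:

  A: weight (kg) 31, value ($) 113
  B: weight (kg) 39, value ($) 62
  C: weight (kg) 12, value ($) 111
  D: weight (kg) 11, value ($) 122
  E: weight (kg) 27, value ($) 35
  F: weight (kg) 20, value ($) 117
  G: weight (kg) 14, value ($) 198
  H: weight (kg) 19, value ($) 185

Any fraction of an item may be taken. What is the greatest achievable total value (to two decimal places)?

Order: G (198/14=14.14) > D (122/11=11.09) > H (185/19=9.74) > C (111/12=9.25) > F (117/20=5.85) > A (113/31=3.65) > B (62/39=1.59) > E (35/27=1.30)
Fill: take G (14 @ 198) → take D (11 @ 122) → take H (19 @ 185) → take C (12 @ 111) → take F (20 @ 117) → take A (31 @ 113) → take 9/39 of B → 14.31; 116/116 used.
Total value = 860.31

860.31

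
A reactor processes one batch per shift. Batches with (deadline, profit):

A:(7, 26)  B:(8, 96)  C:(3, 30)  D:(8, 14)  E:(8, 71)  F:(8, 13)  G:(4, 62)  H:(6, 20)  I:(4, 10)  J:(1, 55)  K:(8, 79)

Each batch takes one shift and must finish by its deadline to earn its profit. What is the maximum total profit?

Take jobs in profit order; each goes to the latest open slot no later than its deadline.
Profit order: B=96 K=79 E=71 G=62 J=55 C=30 A=26 H=20 D=14 F=13 I=10
Assign: B→slot 8, K→slot 7, E→slot 6, G→slot 4, J→slot 1, C→slot 3, A→slot 5, H→slot 2, D skipped, F skipped, I skipped.
Slots: [1:J] [2:H] [3:C] [4:G] [5:A] [6:E] [7:K] [8:B]
Profit = 55 + 20 + 30 + 62 + 26 + 71 + 79 + 96 = 439

439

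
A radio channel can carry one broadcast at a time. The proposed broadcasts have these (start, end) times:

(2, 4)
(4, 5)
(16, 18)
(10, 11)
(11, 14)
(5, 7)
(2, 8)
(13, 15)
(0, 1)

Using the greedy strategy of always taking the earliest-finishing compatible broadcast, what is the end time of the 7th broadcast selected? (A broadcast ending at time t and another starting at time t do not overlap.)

Greedy by earliest finish: after sorting by end time, pick each interval compatible with the last pick.
Sorted by end: (0,1)  (2,4)  (4,5)  (5,7)  (2,8)  (10,11)  (11,14)  (13,15)  (16,18)
take (0,1); take (2,4); take (4,5); take (5,7); take (10,11); take (11,14); take (16,18).
Selected: (0,1) (2,4) (4,5) (5,7) (10,11) (11,14) (16,18)

18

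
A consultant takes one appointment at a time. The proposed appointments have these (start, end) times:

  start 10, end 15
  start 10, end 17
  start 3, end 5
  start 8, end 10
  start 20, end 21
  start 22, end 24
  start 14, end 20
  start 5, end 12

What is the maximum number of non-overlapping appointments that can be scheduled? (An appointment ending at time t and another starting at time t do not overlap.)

Order by finish time; keep every interval that doesn't clash with the previous kept one.
Sorted by end: (3,5)  (8,10)  (5,12)  (10,15)  (10,17)  (14,20)  (20,21)  (22,24)
take (3,5); take (8,10); take (10,15); skip (10,17); skip (14,20); take (20,21); take (22,24).
Selected 5 appointments.

5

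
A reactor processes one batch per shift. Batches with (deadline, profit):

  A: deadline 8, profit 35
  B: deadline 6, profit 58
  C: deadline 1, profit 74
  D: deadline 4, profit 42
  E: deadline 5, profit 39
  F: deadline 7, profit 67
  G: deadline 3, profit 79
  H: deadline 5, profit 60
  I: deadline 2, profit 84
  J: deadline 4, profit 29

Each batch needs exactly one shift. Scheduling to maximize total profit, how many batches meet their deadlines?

Take jobs in profit order; each goes to the latest open slot no later than its deadline.
By profit: I(d2,84), G(d3,79), C(d1,74), F(d7,67), H(d5,60), B(d6,58), D(d4,42), E(d5,39), A(d8,35), J(d4,29)
I→slot 2; G→slot 3; C→slot 1; F→slot 7; H→slot 5; B→slot 6; D→slot 4; E skipped; A→slot 8; J skipped.
8 of 10 scheduled.

8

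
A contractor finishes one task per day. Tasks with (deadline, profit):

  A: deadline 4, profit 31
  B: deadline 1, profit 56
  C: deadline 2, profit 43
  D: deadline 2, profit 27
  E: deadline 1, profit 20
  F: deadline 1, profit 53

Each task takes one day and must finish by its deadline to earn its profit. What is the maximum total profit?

130

Sort by profit descending; place each in the latest free slot ≤ its deadline.
By profit: B(d1,56), F(d1,53), C(d2,43), A(d4,31), D(d2,27), E(d1,20)
B→slot 1; F skipped; C→slot 2; A→slot 4; D skipped; E skipped.
Profit = 56 + 43 + 31 = 130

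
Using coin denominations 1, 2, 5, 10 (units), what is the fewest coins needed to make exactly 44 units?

Use the largest denomination that fits, subtract, and repeat.
44 = 4×10 + 2×2
Total coins = 4 + 2 = 6

6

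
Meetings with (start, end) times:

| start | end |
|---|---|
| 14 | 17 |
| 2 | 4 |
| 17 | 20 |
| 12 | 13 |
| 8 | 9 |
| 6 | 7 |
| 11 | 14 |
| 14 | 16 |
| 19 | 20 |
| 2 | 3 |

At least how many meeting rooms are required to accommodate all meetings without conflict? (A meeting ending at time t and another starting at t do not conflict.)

Count concurrent intervals with a sweep; the peak is the room count.
starts: [2, 2, 6, 8, 11, 12, 14, 14, 17, 19]
ends:   [3, 4, 7, 9, 13, 14, 16, 17, 20, 20]
s2→1 s2→2  — peak 2.

2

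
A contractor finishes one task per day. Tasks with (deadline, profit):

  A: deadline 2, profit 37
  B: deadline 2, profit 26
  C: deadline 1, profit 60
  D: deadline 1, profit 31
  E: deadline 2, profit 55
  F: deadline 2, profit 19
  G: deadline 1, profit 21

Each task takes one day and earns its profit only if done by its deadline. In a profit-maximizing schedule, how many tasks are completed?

Profit order: C=60 E=55 A=37 D=31 B=26 G=21 F=19
Assign: C→slot 1, E→slot 2, A skipped, D skipped, B skipped, G skipped, F skipped.
Slots: [1:C] [2:E]
2 of 7 scheduled.

2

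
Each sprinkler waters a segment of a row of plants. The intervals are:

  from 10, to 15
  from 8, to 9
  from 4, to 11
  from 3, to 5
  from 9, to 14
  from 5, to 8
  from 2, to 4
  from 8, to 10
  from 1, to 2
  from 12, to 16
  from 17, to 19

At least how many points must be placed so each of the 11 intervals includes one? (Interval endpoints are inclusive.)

5

Process intervals by earliest right end; each time one isn't hit yet, stab at its right endpoint.
By right end: [1,2]  [2,4]  [3,5]  [5,8]  [8,9]  [8,10]  [4,11]  [9,14]  [10,15]  [12,16]  [17,19]
[1,2] uncovered → point at 2; [3,5] uncovered → point at 5; [8,9] uncovered → point at 9; [10,15] uncovered → point at 15; [17,19] uncovered → point at 19.
Points: 2, 5, 9, 15, 19 (5 total).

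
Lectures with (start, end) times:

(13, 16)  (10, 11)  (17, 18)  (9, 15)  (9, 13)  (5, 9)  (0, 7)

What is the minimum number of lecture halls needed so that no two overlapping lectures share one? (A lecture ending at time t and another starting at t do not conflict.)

Events (time:±→running): 0:+→1 5:+→2 7:-→1 9:-→0 9:+→1 9:+→2 10:+→3 … peak 3.

3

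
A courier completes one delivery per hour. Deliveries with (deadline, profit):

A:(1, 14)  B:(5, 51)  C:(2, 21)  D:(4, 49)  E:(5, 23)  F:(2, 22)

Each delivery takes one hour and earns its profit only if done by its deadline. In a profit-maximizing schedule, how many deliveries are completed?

5

Profit order: B=51 D=49 E=23 F=22 C=21 A=14
Assign: B→slot 5, D→slot 4, E→slot 3, F→slot 2, C→slot 1, A skipped.
Slots: [1:C] [2:F] [3:E] [4:D] [5:B]
5 of 6 scheduled.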